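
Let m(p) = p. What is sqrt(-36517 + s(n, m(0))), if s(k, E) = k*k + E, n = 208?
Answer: sqrt(6747) ≈ 82.140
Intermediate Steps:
s(k, E) = E + k**2 (s(k, E) = k**2 + E = E + k**2)
sqrt(-36517 + s(n, m(0))) = sqrt(-36517 + (0 + 208**2)) = sqrt(-36517 + (0 + 43264)) = sqrt(-36517 + 43264) = sqrt(6747)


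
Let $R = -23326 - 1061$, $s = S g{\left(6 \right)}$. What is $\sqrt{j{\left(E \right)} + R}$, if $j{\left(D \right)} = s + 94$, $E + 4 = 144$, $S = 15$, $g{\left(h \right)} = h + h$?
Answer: $i \sqrt{24113} \approx 155.28 i$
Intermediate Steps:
$g{\left(h \right)} = 2 h$
$E = 140$ ($E = -4 + 144 = 140$)
$s = 180$ ($s = 15 \cdot 2 \cdot 6 = 15 \cdot 12 = 180$)
$j{\left(D \right)} = 274$ ($j{\left(D \right)} = 180 + 94 = 274$)
$R = -24387$
$\sqrt{j{\left(E \right)} + R} = \sqrt{274 - 24387} = \sqrt{-24113} = i \sqrt{24113}$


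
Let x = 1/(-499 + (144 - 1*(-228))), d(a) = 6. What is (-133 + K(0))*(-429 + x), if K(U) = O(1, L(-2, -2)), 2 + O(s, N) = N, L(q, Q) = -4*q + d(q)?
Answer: 6592564/127 ≈ 51910.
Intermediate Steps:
L(q, Q) = 6 - 4*q (L(q, Q) = -4*q + 6 = 6 - 4*q)
O(s, N) = -2 + N
x = -1/127 (x = 1/(-499 + (144 + 228)) = 1/(-499 + 372) = 1/(-127) = -1/127 ≈ -0.0078740)
K(U) = 12 (K(U) = -2 + (6 - 4*(-2)) = -2 + (6 + 8) = -2 + 14 = 12)
(-133 + K(0))*(-429 + x) = (-133 + 12)*(-429 - 1/127) = -121*(-54484/127) = 6592564/127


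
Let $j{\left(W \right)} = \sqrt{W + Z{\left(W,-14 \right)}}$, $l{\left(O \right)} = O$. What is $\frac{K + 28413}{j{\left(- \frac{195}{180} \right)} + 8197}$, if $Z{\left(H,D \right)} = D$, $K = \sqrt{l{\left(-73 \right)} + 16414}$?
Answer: $\frac{2794816332}{806289889} + \frac{98364 \sqrt{16341}}{806289889} - \frac{56826 i \sqrt{543}}{806289889} - \frac{6 i \sqrt{985907}}{806289889} \approx 3.4819 - 0.0016497 i$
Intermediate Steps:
$K = \sqrt{16341}$ ($K = \sqrt{-73 + 16414} = \sqrt{16341} \approx 127.83$)
$j{\left(W \right)} = \sqrt{-14 + W}$ ($j{\left(W \right)} = \sqrt{W - 14} = \sqrt{-14 + W}$)
$\frac{K + 28413}{j{\left(- \frac{195}{180} \right)} + 8197} = \frac{\sqrt{16341} + 28413}{\sqrt{-14 - \frac{195}{180}} + 8197} = \frac{28413 + \sqrt{16341}}{\sqrt{-14 - \frac{13}{12}} + 8197} = \frac{28413 + \sqrt{16341}}{\sqrt{- \frac{181}{12}} + 8197} = \frac{28413 + \sqrt{16341}}{\frac{i \sqrt{543}}{6} + 8197} = \frac{28413 + \sqrt{16341}}{8197 + \frac{i \sqrt{543}}{6}}$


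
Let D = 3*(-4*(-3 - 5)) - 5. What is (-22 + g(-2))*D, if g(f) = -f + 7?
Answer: -1183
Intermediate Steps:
g(f) = 7 - f
D = 91 (D = 3*(-4*(-8)) - 5 = 3*32 - 5 = 96 - 5 = 91)
(-22 + g(-2))*D = (-22 + (7 - 1*(-2)))*91 = (-22 + (7 + 2))*91 = (-22 + 9)*91 = -13*91 = -1183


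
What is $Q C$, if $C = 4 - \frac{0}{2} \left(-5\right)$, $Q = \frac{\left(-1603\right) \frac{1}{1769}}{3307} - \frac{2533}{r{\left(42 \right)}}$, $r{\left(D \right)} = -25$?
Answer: $\frac{59272880656}{146252075} \approx 405.28$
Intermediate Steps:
$Q = \frac{14818220164}{146252075}$ ($Q = \frac{\left(-1603\right) \frac{1}{1769}}{3307} - \frac{2533}{-25} = \left(-1603\right) \frac{1}{1769} \cdot \frac{1}{3307} - - \frac{2533}{25} = \left(- \frac{1603}{1769}\right) \frac{1}{3307} + \frac{2533}{25} = - \frac{1603}{5850083} + \frac{2533}{25} = \frac{14818220164}{146252075} \approx 101.32$)
$C = 4$ ($C = 4 - 0 \cdot \frac{1}{2} \left(-5\right) = 4 - 0 \left(-5\right) = 4 - 0 = 4 + 0 = 4$)
$Q C = \frac{14818220164}{146252075} \cdot 4 = \frac{59272880656}{146252075}$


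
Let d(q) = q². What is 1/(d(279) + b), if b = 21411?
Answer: 1/99252 ≈ 1.0075e-5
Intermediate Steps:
1/(d(279) + b) = 1/(279² + 21411) = 1/(77841 + 21411) = 1/99252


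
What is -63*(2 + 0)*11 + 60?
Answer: -1326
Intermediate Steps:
-63*(2 + 0)*11 + 60 = -126*11 + 60 = -63*22 + 60 = -1386 + 60 = -1326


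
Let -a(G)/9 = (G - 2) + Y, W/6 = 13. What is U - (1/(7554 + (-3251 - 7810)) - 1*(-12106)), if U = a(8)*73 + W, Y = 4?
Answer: -65223185/3507 ≈ -18598.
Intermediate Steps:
W = 78 (W = 6*13 = 78)
a(G) = -18 - 9*G (a(G) = -9*((G - 2) + 4) = -9*((-2 + G) + 4) = -9*(2 + G) = -18 - 9*G)
U = -6492 (U = (-18 - 9*8)*73 + 78 = (-18 - 72)*73 + 78 = -90*73 + 78 = -6570 + 78 = -6492)
U - (1/(7554 + (-3251 - 7810)) - 1*(-12106)) = -6492 - (1/(7554 + (-3251 - 7810)) - 1*(-12106)) = -6492 - (1/(7554 - 11061) + 12106) = -6492 - (1/(-3507) + 12106) = -6492 - (-1/3507 + 12106) = -6492 - 1*42455741/3507 = -6492 - 42455741/3507 = -65223185/3507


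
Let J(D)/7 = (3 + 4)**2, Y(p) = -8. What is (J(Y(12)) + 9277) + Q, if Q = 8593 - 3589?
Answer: 14624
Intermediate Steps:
Q = 5004
J(D) = 343 (J(D) = 7*(3 + 4)**2 = 7*7**2 = 7*49 = 343)
(J(Y(12)) + 9277) + Q = (343 + 9277) + 5004 = 9620 + 5004 = 14624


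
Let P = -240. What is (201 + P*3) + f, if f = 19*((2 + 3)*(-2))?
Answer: -709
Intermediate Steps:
f = -190 (f = 19*(5*(-2)) = 19*(-10) = -190)
(201 + P*3) + f = (201 - 240*3) - 190 = (201 - 720) - 190 = -519 - 190 = -709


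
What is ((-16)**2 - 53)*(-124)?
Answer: -25172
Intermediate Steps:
((-16)**2 - 53)*(-124) = (256 - 53)*(-124) = 203*(-124) = -25172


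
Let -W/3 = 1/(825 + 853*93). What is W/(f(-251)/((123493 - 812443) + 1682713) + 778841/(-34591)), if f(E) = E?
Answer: 34375255933/20679519619259232 ≈ 1.6623e-6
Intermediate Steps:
W = -1/26718 (W = -3/(825 + 853*93) = -3/(825 + 79329) = -3/80154 = -3*1/80154 = -1/26718 ≈ -3.7428e-5)
W/(f(-251)/((123493 - 812443) + 1682713) + 778841/(-34591)) = -1/(26718*(-251/((123493 - 812443) + 1682713) + 778841/(-34591))) = -1/(26718*(-251/(-688950 + 1682713) + 778841*(-1/34591))) = -1/(26718*(-251/993763 - 778841/34591)) = -1/(26718*(-773992051024/34375255933)) = -1/26718*(-34375255933/773992051024) = 34375255933/20679519619259232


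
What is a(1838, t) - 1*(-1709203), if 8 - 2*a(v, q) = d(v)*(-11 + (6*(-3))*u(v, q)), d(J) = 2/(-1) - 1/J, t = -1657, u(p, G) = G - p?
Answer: 6514324555/3676 ≈ 1.7721e+6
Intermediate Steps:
d(J) = -2 - 1/J (d(J) = 2*(-1) - 1/J = -2 - 1/J)
a(v, q) = 4 - (-2 - 1/v)*(-11 - 18*q + 18*v)/2 (a(v, q) = 4 - (-2 - 1/v)*(-11 + (6*(-3))*(q - v))/2 = 4 - (-2 - 1/v)*(-11 - 18*(q - v))/2 = 4 - (-2 - 1/v)*(-11 + (-18*q + 18*v))/2 = 4 - (-2 - 1/v)*(-11 - 18*q + 18*v)/2)
a(1838, t) - 1*(-1709203) = (2 - 18*(-1657) + 18*1838 - 11/2/1838 - 9*(-1657)/1838) - 1*(-1709203) = (2 + 29826 + 33084 - 11/2*1/1838 - 9*(-1657)*1/1838) + 1709203 = (2 + 29826 + 33084 - 11/3676 + 14913/1838) + 1709203 = 231294327/3676 + 1709203 = 6514324555/3676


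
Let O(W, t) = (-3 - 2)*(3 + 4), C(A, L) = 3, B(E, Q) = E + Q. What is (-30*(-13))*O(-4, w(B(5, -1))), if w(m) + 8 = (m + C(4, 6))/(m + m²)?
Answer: -13650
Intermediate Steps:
w(m) = -8 + (3 + m)/(m + m²) (w(m) = -8 + (m + 3)/(m + m²) = -8 + (3 + m)/(m + m²))
O(W, t) = -35 (O(W, t) = -5*7 = -35)
(-30*(-13))*O(-4, w(B(5, -1))) = -30*(-13)*(-35) = 390*(-35) = -13650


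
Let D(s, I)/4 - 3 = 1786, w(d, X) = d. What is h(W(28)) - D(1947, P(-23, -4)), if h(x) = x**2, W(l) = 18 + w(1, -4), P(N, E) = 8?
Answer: -6795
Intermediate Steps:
D(s, I) = 7156 (D(s, I) = 12 + 4*1786 = 12 + 7144 = 7156)
W(l) = 19 (W(l) = 18 + 1 = 19)
h(W(28)) - D(1947, P(-23, -4)) = 19**2 - 1*7156 = 361 - 7156 = -6795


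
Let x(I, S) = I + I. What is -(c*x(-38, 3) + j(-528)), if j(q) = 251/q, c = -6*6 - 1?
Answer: -1484485/528 ≈ -2811.5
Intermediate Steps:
c = -37 (c = -36 - 1 = -37)
x(I, S) = 2*I
-(c*x(-38, 3) + j(-528)) = -(-74*(-38) + 251/(-528)) = -(-37*(-76) + 251*(-1/528)) = -(2812 - 251/528) = -1*1484485/528 = -1484485/528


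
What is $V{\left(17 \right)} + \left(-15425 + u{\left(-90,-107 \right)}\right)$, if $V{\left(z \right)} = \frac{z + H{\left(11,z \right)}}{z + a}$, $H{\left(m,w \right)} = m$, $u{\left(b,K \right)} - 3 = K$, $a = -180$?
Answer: $- \frac{2531255}{163} \approx -15529.0$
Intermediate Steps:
$u{\left(b,K \right)} = 3 + K$
$V{\left(z \right)} = \frac{11 + z}{-180 + z}$ ($V{\left(z \right)} = \frac{z + 11}{z - 180} = \frac{11 + z}{-180 + z}$)
$V{\left(17 \right)} + \left(-15425 + u{\left(-90,-107 \right)}\right) = \frac{11 + 17}{-180 + 17} + \left(-15425 + \left(3 - 107\right)\right) = \frac{1}{-163} \cdot 28 - 15529 = \left(- \frac{1}{163}\right) 28 - 15529 = - \frac{28}{163} - 15529 = - \frac{2531255}{163}$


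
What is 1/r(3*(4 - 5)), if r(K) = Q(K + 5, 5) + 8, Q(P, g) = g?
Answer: 1/13 ≈ 0.076923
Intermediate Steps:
r(K) = 13 (r(K) = 5 + 8 = 13)
1/r(3*(4 - 5)) = 1/13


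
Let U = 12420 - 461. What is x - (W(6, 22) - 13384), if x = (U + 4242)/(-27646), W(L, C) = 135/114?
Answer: 3514668681/262637 ≈ 13382.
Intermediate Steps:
W(L, C) = 45/38 (W(L, C) = 135*(1/114) = 45/38)
U = 11959
x = -16201/27646 (x = (11959 + 4242)/(-27646) = 16201*(-1/27646) = -16201/27646 ≈ -0.58602)
x - (W(6, 22) - 13384) = -16201/27646 - (45/38 - 13384) = -16201/27646 - 1*(-508547/38) = -16201/27646 + 508547/38 = 3514668681/262637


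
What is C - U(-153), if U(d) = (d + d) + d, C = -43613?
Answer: -43154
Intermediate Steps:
U(d) = 3*d (U(d) = 2*d + d = 3*d)
C - U(-153) = -43613 - 3*(-153) = -43613 - 1*(-459) = -43613 + 459 = -43154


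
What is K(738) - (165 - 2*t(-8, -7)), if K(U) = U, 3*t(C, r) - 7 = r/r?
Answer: 1735/3 ≈ 578.33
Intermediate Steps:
t(C, r) = 8/3 (t(C, r) = 7/3 + (r/r)/3 = 7/3 + (1/3)*1 = 7/3 + 1/3 = 8/3)
K(738) - (165 - 2*t(-8, -7)) = 738 - (165 - 2*8/3) = 738 - (165 - 16/3) = 738 - 1*479/3 = 738 - 479/3 = 1735/3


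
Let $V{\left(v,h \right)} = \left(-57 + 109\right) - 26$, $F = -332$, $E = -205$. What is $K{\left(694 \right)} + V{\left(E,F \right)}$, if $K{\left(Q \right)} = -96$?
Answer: $-70$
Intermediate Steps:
$V{\left(v,h \right)} = 26$ ($V{\left(v,h \right)} = 52 - 26 = 26$)
$K{\left(694 \right)} + V{\left(E,F \right)} = -96 + 26 = -70$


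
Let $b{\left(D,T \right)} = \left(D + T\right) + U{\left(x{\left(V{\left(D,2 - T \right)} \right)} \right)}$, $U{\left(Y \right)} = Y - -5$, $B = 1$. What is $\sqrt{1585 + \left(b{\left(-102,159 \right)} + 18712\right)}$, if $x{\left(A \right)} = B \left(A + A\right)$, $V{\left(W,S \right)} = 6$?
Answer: $\sqrt{20371} \approx 142.73$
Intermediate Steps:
$x{\left(A \right)} = 2 A$ ($x{\left(A \right)} = 1 \left(A + A\right) = 1 \cdot 2 A = 2 A$)
$U{\left(Y \right)} = 5 + Y$ ($U{\left(Y \right)} = Y + 5 = 5 + Y$)
$b{\left(D,T \right)} = 17 + D + T$ ($b{\left(D,T \right)} = \left(D + T\right) + \left(5 + 2 \cdot 6\right) = \left(D + T\right) + \left(5 + 12\right) = \left(D + T\right) + 17 = 17 + D + T$)
$\sqrt{1585 + \left(b{\left(-102,159 \right)} + 18712\right)} = \sqrt{1585 + \left(\left(17 - 102 + 159\right) + 18712\right)} = \sqrt{1585 + \left(74 + 18712\right)} = \sqrt{1585 + 18786} = \sqrt{20371}$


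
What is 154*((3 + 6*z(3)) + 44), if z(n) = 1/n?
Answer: 7546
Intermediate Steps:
154*((3 + 6*z(3)) + 44) = 154*((3 + 6/3) + 44) = 154*((3 + 6*(⅓)) + 44) = 154*((3 + 2) + 44) = 154*(5 + 44) = 154*49 = 7546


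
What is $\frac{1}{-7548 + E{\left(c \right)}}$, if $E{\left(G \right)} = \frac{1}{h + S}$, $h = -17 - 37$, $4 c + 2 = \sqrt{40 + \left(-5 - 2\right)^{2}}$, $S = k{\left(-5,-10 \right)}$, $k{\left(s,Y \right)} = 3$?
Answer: $- \frac{51}{384949} \approx -0.00013249$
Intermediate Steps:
$S = 3$
$c = - \frac{1}{2} + \frac{\sqrt{89}}{4}$ ($c = - \frac{1}{2} + \frac{\sqrt{40 + \left(-5 - 2\right)^{2}}}{4} = - \frac{1}{2} + \frac{\sqrt{40 + \left(-7\right)^{2}}}{4} = - \frac{1}{2} + \frac{\sqrt{40 + 49}}{4} = - \frac{1}{2} + \frac{\sqrt{89}}{4} \approx 1.8585$)
$h = -54$ ($h = -17 - 37 = -54$)
$E{\left(G \right)} = - \frac{1}{51}$ ($E{\left(G \right)} = \frac{1}{-54 + 3} = \frac{1}{-51} = - \frac{1}{51}$)
$\frac{1}{-7548 + E{\left(c \right)}} = \frac{1}{-7548 - \frac{1}{51}} = \frac{1}{- \frac{384949}{51}} = - \frac{51}{384949}$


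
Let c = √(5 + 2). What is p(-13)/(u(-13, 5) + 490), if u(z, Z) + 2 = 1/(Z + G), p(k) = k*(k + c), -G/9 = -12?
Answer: 19097/55145 - 1469*√7/55145 ≈ 0.27583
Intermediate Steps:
G = 108 (G = -9*(-12) = 108)
c = √7 ≈ 2.6458
p(k) = k*(k + √7)
u(z, Z) = -2 + 1/(108 + Z) (u(z, Z) = -2 + 1/(Z + 108) = -2 + 1/(108 + Z))
p(-13)/(u(-13, 5) + 490) = (-13*(-13 + √7))/((-215 - 2*5)/(108 + 5) + 490) = (169 - 13*√7)/((-215 - 10)/113 + 490) = (169 - 13*√7)/((1/113)*(-225) + 490) = (169 - 13*√7)/(-225/113 + 490) = (169 - 13*√7)/(55145/113) = (169 - 13*√7)*(113/55145) = 19097/55145 - 1469*√7/55145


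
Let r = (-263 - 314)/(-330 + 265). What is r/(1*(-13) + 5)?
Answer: -577/520 ≈ -1.1096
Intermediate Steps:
r = 577/65 (r = -577/(-65) = -577*(-1/65) = 577/65 ≈ 8.8769)
r/(1*(-13) + 5) = 577/(65*(1*(-13) + 5)) = 577/(65*(-13 + 5)) = (577/65)/(-8) = (577/65)*(-1/8) = -577/520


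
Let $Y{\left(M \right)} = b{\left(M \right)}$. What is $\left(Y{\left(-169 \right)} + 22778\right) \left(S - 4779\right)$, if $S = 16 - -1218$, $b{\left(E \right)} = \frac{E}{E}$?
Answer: $-80751555$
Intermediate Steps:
$b{\left(E \right)} = 1$
$Y{\left(M \right)} = 1$
$S = 1234$ ($S = 16 + 1218 = 1234$)
$\left(Y{\left(-169 \right)} + 22778\right) \left(S - 4779\right) = \left(1 + 22778\right) \left(1234 - 4779\right) = 22779 \left(-3545\right) = -80751555$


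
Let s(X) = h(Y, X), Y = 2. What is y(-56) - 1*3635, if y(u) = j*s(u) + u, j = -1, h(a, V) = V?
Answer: -3635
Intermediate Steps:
s(X) = X
y(u) = 0 (y(u) = -u + u = 0)
y(-56) - 1*3635 = 0 - 1*3635 = 0 - 3635 = -3635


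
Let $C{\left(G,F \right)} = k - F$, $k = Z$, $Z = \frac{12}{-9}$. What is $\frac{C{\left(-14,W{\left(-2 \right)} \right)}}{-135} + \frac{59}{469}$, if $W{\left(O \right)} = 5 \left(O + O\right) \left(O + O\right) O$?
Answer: $- \frac{199349}{189945} \approx -1.0495$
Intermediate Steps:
$W{\left(O \right)} = 20 O^{3}$ ($W{\left(O \right)} = 5 \cdot 2 O 2 O O = 5 \cdot 4 O^{2} O = 20 O^{2} O = 20 O^{3}$)
$Z = - \frac{4}{3}$ ($Z = 12 \left(- \frac{1}{9}\right) = - \frac{4}{3} \approx -1.3333$)
$k = - \frac{4}{3} \approx -1.3333$
$C{\left(G,F \right)} = - \frac{4}{3} - F$
$\frac{C{\left(-14,W{\left(-2 \right)} \right)}}{-135} + \frac{59}{469} = \frac{- \frac{4}{3} - 20 \left(-2\right)^{3}}{-135} + \frac{59}{469} = \left(- \frac{4}{3} - 20 \left(-8\right)\right) \left(- \frac{1}{135}\right) + 59 \cdot \frac{1}{469} = \left(- \frac{4}{3} - -160\right) \left(- \frac{1}{135}\right) + \frac{59}{469} = \left(- \frac{4}{3} + 160\right) \left(- \frac{1}{135}\right) + \frac{59}{469} = \frac{476}{3} \left(- \frac{1}{135}\right) + \frac{59}{469} = - \frac{476}{405} + \frac{59}{469} = - \frac{199349}{189945}$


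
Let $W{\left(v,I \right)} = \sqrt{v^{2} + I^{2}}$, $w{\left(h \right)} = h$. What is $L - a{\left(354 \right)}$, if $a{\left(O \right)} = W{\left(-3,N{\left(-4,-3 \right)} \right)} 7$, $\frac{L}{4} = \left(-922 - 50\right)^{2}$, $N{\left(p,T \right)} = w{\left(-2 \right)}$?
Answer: $3779136 - 7 \sqrt{13} \approx 3.7791 \cdot 10^{6}$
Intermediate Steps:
$N{\left(p,T \right)} = -2$
$L = 3779136$ ($L = 4 \left(-922 - 50\right)^{2} = 4 \left(-972\right)^{2} = 4 \cdot 944784 = 3779136$)
$W{\left(v,I \right)} = \sqrt{I^{2} + v^{2}}$
$a{\left(O \right)} = 7 \sqrt{13}$ ($a{\left(O \right)} = \sqrt{\left(-2\right)^{2} + \left(-3\right)^{2}} \cdot 7 = \sqrt{4 + 9} \cdot 7 = \sqrt{13} \cdot 7 = 7 \sqrt{13}$)
$L - a{\left(354 \right)} = 3779136 - 7 \sqrt{13}$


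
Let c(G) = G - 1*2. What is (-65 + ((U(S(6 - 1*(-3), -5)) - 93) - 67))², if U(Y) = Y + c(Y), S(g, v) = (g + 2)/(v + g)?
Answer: 196249/4 ≈ 49062.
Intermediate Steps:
S(g, v) = (2 + g)/(g + v)
c(G) = -2 + G (c(G) = G - 2 = -2 + G)
U(Y) = -2 + 2*Y (U(Y) = Y + (-2 + Y) = -2 + 2*Y)
(-65 + ((U(S(6 - 1*(-3), -5)) - 93) - 67))² = (-65 + (((-2 + 2*((2 + (6 - 1*(-3)))/((6 - 1*(-3)) - 5))) - 93) - 67))² = (-65 + (((-2 + 2*((2 + (6 + 3))/((6 + 3) - 5))) - 93) - 67))² = (-65 + (((-2 + 2*((2 + 9)/(9 - 5))) - 93) - 67))² = (-65 + (((-2 + 2*(11/4)) - 93) - 67))² = (-65 + (((-2 + 11/2) - 93) - 67))² = (-65 + ((7/2 - 93) - 67))² = (-65 + (-179/2 - 67))² = (-65 - 313/2)² = (-443/2)² = 196249/4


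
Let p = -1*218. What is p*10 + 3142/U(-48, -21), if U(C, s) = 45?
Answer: -94958/45 ≈ -2110.2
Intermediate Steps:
p = -218
p*10 + 3142/U(-48, -21) = -218*10 + 3142/45 = -2180 + 3142*(1/45) = -2180 + 3142/45 = -94958/45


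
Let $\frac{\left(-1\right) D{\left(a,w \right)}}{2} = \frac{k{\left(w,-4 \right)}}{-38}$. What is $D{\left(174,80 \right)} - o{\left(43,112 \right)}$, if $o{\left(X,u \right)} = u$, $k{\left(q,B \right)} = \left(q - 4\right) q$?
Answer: $208$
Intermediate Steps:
$k{\left(q,B \right)} = q \left(-4 + q\right)$ ($k{\left(q,B \right)} = \left(q - 4\right) q = \left(-4 + q\right) q = q \left(-4 + q\right)$)
$D{\left(a,w \right)} = \frac{w \left(-4 + w\right)}{19}$ ($D{\left(a,w \right)} = - 2 \frac{w \left(-4 + w\right)}{-38} = - 2 w \left(-4 + w\right) \left(- \frac{1}{38}\right) = - 2 \left(- \frac{w \left(-4 + w\right)}{38}\right) = \frac{w \left(-4 + w\right)}{19}$)
$D{\left(174,80 \right)} - o{\left(43,112 \right)} = \frac{1}{19} \cdot 80 \left(-4 + 80\right) - 112 = \frac{1}{19} \cdot 80 \cdot 76 - 112 = 320 - 112 = 208$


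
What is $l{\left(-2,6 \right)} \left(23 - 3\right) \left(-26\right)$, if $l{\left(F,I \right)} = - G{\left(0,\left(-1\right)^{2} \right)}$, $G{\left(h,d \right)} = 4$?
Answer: $2080$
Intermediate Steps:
$l{\left(F,I \right)} = -4$ ($l{\left(F,I \right)} = \left(-1\right) 4 = -4$)
$l{\left(-2,6 \right)} \left(23 - 3\right) \left(-26\right) = - 4 \left(23 - 3\right) \left(-26\right) = - 4 \cdot 20 \left(-26\right) = \left(-4\right) \left(-520\right) = 2080$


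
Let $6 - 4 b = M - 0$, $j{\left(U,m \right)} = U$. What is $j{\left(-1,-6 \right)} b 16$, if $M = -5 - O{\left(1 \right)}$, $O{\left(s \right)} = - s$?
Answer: $-40$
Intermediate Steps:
$M = -4$ ($M = -5 - \left(-1\right) 1 = -5 - -1 = -5 + 1 = -4$)
$b = \frac{5}{2}$ ($b = \frac{3}{2} - \frac{-4 - 0}{4} = \frac{3}{2} - \frac{-4 + 0}{4} = \frac{3}{2} - -1 = \frac{3}{2} + 1 = \frac{5}{2} \approx 2.5$)
$j{\left(-1,-6 \right)} b 16 = \left(-1\right) \frac{5}{2} \cdot 16 = \left(- \frac{5}{2}\right) 16 = -40$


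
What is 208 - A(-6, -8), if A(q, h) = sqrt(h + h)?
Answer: 208 - 4*I ≈ 208.0 - 4.0*I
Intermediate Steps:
A(q, h) = sqrt(2)*sqrt(h) (A(q, h) = sqrt(2*h) = sqrt(2)*sqrt(h))
208 - A(-6, -8) = 208 - sqrt(2)*sqrt(-8) = 208 - sqrt(2)*2*I*sqrt(2) = 208 - 4*I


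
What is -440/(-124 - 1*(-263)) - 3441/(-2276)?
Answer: -523141/316364 ≈ -1.6536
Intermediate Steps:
-440/(-124 - 1*(-263)) - 3441/(-2276) = -440/(-124 + 263) - 3441*(-1/2276) = -440/139 + 3441/2276 = -523141/316364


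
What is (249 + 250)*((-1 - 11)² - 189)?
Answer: -22455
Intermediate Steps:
(249 + 250)*((-1 - 11)² - 189) = 499*((-12)² - 189) = 499*(144 - 189) = 499*(-45) = -22455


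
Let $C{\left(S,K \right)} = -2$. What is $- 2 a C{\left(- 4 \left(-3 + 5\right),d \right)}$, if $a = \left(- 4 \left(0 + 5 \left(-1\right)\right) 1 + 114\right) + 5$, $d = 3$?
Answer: $556$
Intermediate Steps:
$a = 139$ ($a = \left(- 4 \left(0 - 5\right) 1 + 114\right) + 5 = \left(\left(-4\right) \left(-5\right) 1 + 114\right) + 5 = \left(20 \cdot 1 + 114\right) + 5 = \left(20 + 114\right) + 5 = 134 + 5 = 139$)
$- 2 a C{\left(- 4 \left(-3 + 5\right),d \right)} = \left(-2\right) 139 \left(-2\right) = \left(-278\right) \left(-2\right) = 556$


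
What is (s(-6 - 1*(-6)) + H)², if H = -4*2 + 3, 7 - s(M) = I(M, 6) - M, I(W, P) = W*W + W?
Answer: 4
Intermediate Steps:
I(W, P) = W + W² (I(W, P) = W² + W = W + W²)
s(M) = 7 + M - M*(1 + M) (s(M) = 7 - (M*(1 + M) - M) = 7 - (-M + M*(1 + M)) = 7 + (M - M*(1 + M)) = 7 + M - M*(1 + M))
H = -5 (H = -8 + 3 = -5)
(s(-6 - 1*(-6)) + H)² = ((7 - (-6 - 1*(-6))²) - 5)² = ((7 - (-6 + 6)²) - 5)² = ((7 - 1*0²) - 5)² = ((7 - 1*0) - 5)² = ((7 + 0) - 5)² = (7 - 5)² = 2² = 4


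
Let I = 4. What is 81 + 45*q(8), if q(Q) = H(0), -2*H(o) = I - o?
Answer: -9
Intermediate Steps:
H(o) = -2 + o/2 (H(o) = -(4 - o)/2 = -2 + o/2)
q(Q) = -2 (q(Q) = -2 + (1/2)*0 = -2 + 0 = -2)
81 + 45*q(8) = 81 + 45*(-2) = 81 - 90 = -9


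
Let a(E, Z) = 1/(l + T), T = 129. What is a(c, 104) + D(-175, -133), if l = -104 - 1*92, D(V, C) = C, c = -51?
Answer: -8912/67 ≈ -133.01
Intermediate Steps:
l = -196 (l = -104 - 92 = -196)
a(E, Z) = -1/67 (a(E, Z) = 1/(-196 + 129) = 1/(-67) = -1/67)
a(c, 104) + D(-175, -133) = -1/67 - 133 = -8912/67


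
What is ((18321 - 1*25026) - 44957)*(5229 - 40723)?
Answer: 1833691028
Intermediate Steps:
((18321 - 1*25026) - 44957)*(5229 - 40723) = ((18321 - 25026) - 44957)*(-35494) = (-6705 - 44957)*(-35494) = -51662*(-35494) = 1833691028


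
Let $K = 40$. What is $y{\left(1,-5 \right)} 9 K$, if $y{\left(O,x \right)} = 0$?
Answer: $0$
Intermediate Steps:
$y{\left(1,-5 \right)} 9 K = 0 \cdot 9 \cdot 40 = 0 \cdot 40 = 0$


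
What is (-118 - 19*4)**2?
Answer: 37636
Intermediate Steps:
(-118 - 19*4)**2 = (-118 - 76)**2 = (-194)**2 = 37636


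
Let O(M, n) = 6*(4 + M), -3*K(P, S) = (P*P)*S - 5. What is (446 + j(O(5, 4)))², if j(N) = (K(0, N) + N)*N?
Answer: 11916304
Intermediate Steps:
K(P, S) = 5/3 - S*P²/3 (K(P, S) = -((P*P)*S - 5)/3 = -(P²*S - 5)/3 = -(S*P² - 5)/3 = -(-5 + S*P²)/3 = 5/3 - S*P²/3)
O(M, n) = 24 + 6*M
j(N) = N*(5/3 + N) (j(N) = ((5/3 - ⅓*N*0²) + N)*N = ((5/3 - ⅓*N*0) + N)*N = ((5/3 + 0) + N)*N = (5/3 + N)*N = N*(5/3 + N))
(446 + j(O(5, 4)))² = (446 + (24 + 6*5)*(5 + 3*(24 + 6*5))/3)² = (446 + (24 + 30)*(5 + 3*(24 + 30))/3)² = (446 + (⅓)*54*(5 + 3*54))² = (446 + (⅓)*54*(5 + 162))² = (446 + (⅓)*54*167)² = (446 + 3006)² = 3452² = 11916304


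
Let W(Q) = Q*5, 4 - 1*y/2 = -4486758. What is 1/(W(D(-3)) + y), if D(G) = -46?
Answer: 1/8973294 ≈ 1.1144e-7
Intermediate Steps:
y = 8973524 (y = 8 - 2*(-4486758) = 8 + 8973516 = 8973524)
W(Q) = 5*Q
1/(W(D(-3)) + y) = 1/(5*(-46) + 8973524) = 1/(-230 + 8973524) = 1/8973294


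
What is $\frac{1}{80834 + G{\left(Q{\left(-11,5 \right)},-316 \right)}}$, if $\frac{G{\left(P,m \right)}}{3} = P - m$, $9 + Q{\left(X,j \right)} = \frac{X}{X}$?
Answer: $\frac{1}{81758} \approx 1.2231 \cdot 10^{-5}$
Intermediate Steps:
$Q{\left(X,j \right)} = -8$ ($Q{\left(X,j \right)} = -9 + \frac{X}{X} = -9 + 1 = -8$)
$G{\left(P,m \right)} = - 3 m + 3 P$ ($G{\left(P,m \right)} = 3 \left(P - m\right) = - 3 m + 3 P$)
$\frac{1}{80834 + G{\left(Q{\left(-11,5 \right)},-316 \right)}} = \frac{1}{80834 + \left(\left(-3\right) \left(-316\right) + 3 \left(-8\right)\right)} = \frac{1}{80834 + \left(948 - 24\right)} = \frac{1}{80834 + 924} = \frac{1}{81758}$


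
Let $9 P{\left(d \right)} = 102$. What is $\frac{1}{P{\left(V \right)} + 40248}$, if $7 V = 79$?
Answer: $\frac{3}{120778} \approx 2.4839 \cdot 10^{-5}$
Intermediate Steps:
$V = \frac{79}{7}$ ($V = \frac{1}{7} \cdot 79 = \frac{79}{7} \approx 11.286$)
$P{\left(d \right)} = \frac{34}{3}$ ($P{\left(d \right)} = \frac{1}{9} \cdot 102 = \frac{34}{3}$)
$\frac{1}{P{\left(V \right)} + 40248} = \frac{1}{\frac{34}{3} + 40248} = \frac{1}{\frac{120778}{3}} = \frac{3}{120778}$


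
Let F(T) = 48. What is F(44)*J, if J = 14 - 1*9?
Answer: 240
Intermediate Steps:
J = 5 (J = 14 - 9 = 5)
F(44)*J = 48*5 = 240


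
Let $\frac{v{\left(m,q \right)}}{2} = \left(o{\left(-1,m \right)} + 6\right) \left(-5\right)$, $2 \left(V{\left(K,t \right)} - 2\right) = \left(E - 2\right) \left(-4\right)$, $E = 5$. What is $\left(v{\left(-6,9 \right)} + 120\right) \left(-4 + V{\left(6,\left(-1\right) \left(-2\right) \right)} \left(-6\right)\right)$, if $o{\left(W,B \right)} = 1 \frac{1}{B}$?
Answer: $\frac{3700}{3} \approx 1233.3$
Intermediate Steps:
$o{\left(W,B \right)} = \frac{1}{B}$
$V{\left(K,t \right)} = -4$ ($V{\left(K,t \right)} = 2 + \frac{\left(5 - 2\right) \left(-4\right)}{2} = 2 + \frac{3 \left(-4\right)}{2} = 2 + \frac{1}{2} \left(-12\right) = 2 - 6 = -4$)
$v{\left(m,q \right)} = -60 - \frac{10}{m}$ ($v{\left(m,q \right)} = 2 \left(\frac{1}{m} + 6\right) \left(-5\right) = 2 \left(6 + \frac{1}{m}\right) \left(-5\right) = 2 \left(-30 - \frac{5}{m}\right) = -60 - \frac{10}{m}$)
$\left(v{\left(-6,9 \right)} + 120\right) \left(-4 + V{\left(6,\left(-1\right) \left(-2\right) \right)} \left(-6\right)\right) = \left(\left(-60 - \frac{10}{-6}\right) + 120\right) \left(-4 - -24\right) = \left(\left(-60 - - \frac{5}{3}\right) + 120\right) \left(-4 + 24\right) = \left(\left(-60 + \frac{5}{3}\right) + 120\right) 20 = \left(- \frac{175}{3} + 120\right) 20 = \frac{185}{3} \cdot 20 = \frac{3700}{3}$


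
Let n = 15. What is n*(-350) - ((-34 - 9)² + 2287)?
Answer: -9386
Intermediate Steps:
n*(-350) - ((-34 - 9)² + 2287) = 15*(-350) - ((-34 - 9)² + 2287) = -5250 - ((-43)² + 2287) = -5250 - (1849 + 2287) = -5250 - 1*4136 = -5250 - 4136 = -9386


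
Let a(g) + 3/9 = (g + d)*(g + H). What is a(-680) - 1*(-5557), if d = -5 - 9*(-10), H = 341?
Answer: 621785/3 ≈ 2.0726e+5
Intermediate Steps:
d = 85 (d = -5 + 90 = 85)
a(g) = -⅓ + (85 + g)*(341 + g) (a(g) = -⅓ + (g + 85)*(g + 341) = -⅓ + (85 + g)*(341 + g))
a(-680) - 1*(-5557) = (86954/3 + (-680)² + 426*(-680)) - 1*(-5557) = (86954/3 + 462400 - 289680) + 5557 = 605114/3 + 5557 = 621785/3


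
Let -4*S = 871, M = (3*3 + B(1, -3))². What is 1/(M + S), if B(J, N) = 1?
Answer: -4/471 ≈ -0.0084926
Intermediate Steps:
M = 100 (M = (3*3 + 1)² = (9 + 1)² = 10² = 100)
S = -871/4 (S = -¼*871 = -871/4 ≈ -217.75)
1/(M + S) = 1/(100 - 871/4) = 1/(-471/4) = -4/471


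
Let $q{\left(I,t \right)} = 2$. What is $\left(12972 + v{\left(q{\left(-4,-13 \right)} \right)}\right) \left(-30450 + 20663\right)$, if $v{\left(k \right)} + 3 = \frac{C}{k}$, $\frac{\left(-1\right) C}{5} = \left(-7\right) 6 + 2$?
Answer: $-127906303$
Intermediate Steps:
$C = 200$ ($C = - 5 \left(\left(-7\right) 6 + 2\right) = - 5 \left(-42 + 2\right) = \left(-5\right) \left(-40\right) = 200$)
$v{\left(k \right)} = -3 + \frac{200}{k}$
$\left(12972 + v{\left(q{\left(-4,-13 \right)} \right)}\right) \left(-30450 + 20663\right) = \left(12972 - \left(3 - \frac{200}{2}\right)\right) \left(-30450 + 20663\right) = \left(12972 + \left(-3 + 200 \cdot \frac{1}{2}\right)\right) \left(-9787\right) = \left(12972 + \left(-3 + 100\right)\right) \left(-9787\right) = \left(12972 + 97\right) \left(-9787\right) = 13069 \left(-9787\right) = -127906303$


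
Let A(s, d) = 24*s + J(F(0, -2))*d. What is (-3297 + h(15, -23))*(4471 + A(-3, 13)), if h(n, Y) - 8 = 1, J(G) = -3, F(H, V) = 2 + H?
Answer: -14335680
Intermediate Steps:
h(n, Y) = 9 (h(n, Y) = 8 + 1 = 9)
A(s, d) = -3*d + 24*s (A(s, d) = 24*s - 3*d = -3*d + 24*s)
(-3297 + h(15, -23))*(4471 + A(-3, 13)) = (-3297 + 9)*(4471 + (-3*13 + 24*(-3))) = -3288*(4471 + (-39 - 72)) = -3288*(4471 - 111) = -3288*4360 = -14335680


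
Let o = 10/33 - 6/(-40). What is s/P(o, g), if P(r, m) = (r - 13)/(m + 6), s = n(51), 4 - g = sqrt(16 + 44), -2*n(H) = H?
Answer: 168300/8281 - 33660*sqrt(15)/8281 ≈ 4.5810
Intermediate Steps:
n(H) = -H/2
g = 4 - 2*sqrt(15) (g = 4 - sqrt(16 + 44) = 4 - sqrt(60) = 4 - 2*sqrt(15) ≈ -3.7460)
o = 299/660 (o = 10*(1/33) - 6*(-1/40) = 10/33 + 3/20 = 299/660 ≈ 0.45303)
s = -51/2 (s = -1/2*51 = -51/2 ≈ -25.500)
P(r, m) = (-13 + r)/(6 + m)
s/P(o, g) = -51*(6 + (4 - 2*sqrt(15)))/(-13 + 299/660)/2 = -(-168300/8281 + 33660*sqrt(15)/8281) = -51*(-6600/8281 + 1320*sqrt(15)/8281)/2 = 168300/8281 - 33660*sqrt(15)/8281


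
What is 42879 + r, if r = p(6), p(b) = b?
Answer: 42885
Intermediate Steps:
r = 6
42879 + r = 42879 + 6 = 42885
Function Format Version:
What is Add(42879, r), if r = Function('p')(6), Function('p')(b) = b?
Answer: 42885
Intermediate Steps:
r = 6
Add(42879, r) = Add(42879, 6) = 42885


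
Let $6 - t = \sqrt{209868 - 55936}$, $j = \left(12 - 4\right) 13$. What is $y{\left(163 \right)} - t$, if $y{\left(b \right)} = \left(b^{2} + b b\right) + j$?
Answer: $53236 + 2 \sqrt{38483} \approx 53628.0$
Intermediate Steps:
$j = 104$ ($j = 8 \cdot 13 = 104$)
$t = 6 - 2 \sqrt{38483}$ ($t = 6 - \sqrt{209868 - 55936} = 6 - \sqrt{153932} = 6 - 2 \sqrt{38483} \approx -386.34$)
$y{\left(b \right)} = 104 + 2 b^{2}$ ($y{\left(b \right)} = \left(b^{2} + b b\right) + 104 = \left(b^{2} + b^{2}\right) + 104 = 2 b^{2} + 104 = 104 + 2 b^{2}$)
$y{\left(163 \right)} - t = \left(104 + 2 \cdot 163^{2}\right) - \left(6 - 2 \sqrt{38483}\right) = \left(104 + 2 \cdot 26569\right) - \left(6 - 2 \sqrt{38483}\right) = \left(104 + 53138\right) - \left(6 - 2 \sqrt{38483}\right) = 53242 - \left(6 - 2 \sqrt{38483}\right) = 53236 + 2 \sqrt{38483}$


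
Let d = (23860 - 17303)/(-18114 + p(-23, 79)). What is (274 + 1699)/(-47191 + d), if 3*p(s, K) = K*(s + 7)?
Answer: -109710638/2624122417 ≈ -0.041808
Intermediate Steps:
p(s, K) = K*(7 + s)/3 (p(s, K) = (K*(s + 7))/3 = (K*(7 + s))/3 = K*(7 + s)/3)
d = -19671/55606 (d = (23860 - 17303)/(-18114 + (1/3)*79*(7 - 23)) = 6557/(-18114 + (1/3)*79*(-16)) = 6557/(-18114 - 1264/3) = 6557/(-55606/3) = 6557*(-3/55606) = -19671/55606 ≈ -0.35376)
(274 + 1699)/(-47191 + d) = (274 + 1699)/(-47191 - 19671/55606) = 1973/(-2624122417/55606) = 1973*(-55606/2624122417) = -109710638/2624122417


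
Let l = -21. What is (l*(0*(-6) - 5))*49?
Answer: 5145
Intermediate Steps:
(l*(0*(-6) - 5))*49 = -21*(0*(-6) - 5)*49 = -21*(0 - 5)*49 = -21*(-5)*49 = 105*49 = 5145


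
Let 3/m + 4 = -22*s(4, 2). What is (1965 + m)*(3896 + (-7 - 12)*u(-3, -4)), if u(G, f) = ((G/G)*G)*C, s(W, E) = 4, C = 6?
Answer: 383066463/46 ≈ 8.3275e+6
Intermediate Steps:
u(G, f) = 6*G (u(G, f) = ((G/G)*G)*6 = (1*G)*6 = G*6 = 6*G)
m = -3/92 (m = 3/(-4 - 22*4) = 3/(-4 - 88) = 3/(-92) = 3*(-1/92) = -3/92 ≈ -0.032609)
(1965 + m)*(3896 + (-7 - 12)*u(-3, -4)) = (1965 - 3/92)*(3896 + (-7 - 12)*(6*(-3))) = 180777*(3896 - 19*(-18))/92 = 180777*(3896 + 342)/92 = (180777/92)*4238 = 383066463/46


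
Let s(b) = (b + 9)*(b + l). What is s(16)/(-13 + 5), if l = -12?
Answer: -25/2 ≈ -12.500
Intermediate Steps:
s(b) = (-12 + b)*(9 + b) (s(b) = (b + 9)*(b - 12) = (9 + b)*(-12 + b) = (-12 + b)*(9 + b))
s(16)/(-13 + 5) = (-108 + 16**2 - 3*16)/(-13 + 5) = (-108 + 256 - 48)/(-8) = -1/8*100 = -25/2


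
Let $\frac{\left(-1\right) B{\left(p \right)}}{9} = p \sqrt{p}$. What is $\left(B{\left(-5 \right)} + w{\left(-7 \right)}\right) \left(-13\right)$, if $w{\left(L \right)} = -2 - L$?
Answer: $-65 - 585 i \sqrt{5} \approx -65.0 - 1308.1 i$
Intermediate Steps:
$B{\left(p \right)} = - 9 p^{\frac{3}{2}}$ ($B{\left(p \right)} = - 9 p \sqrt{p} = - 9 p^{\frac{3}{2}}$)
$\left(B{\left(-5 \right)} + w{\left(-7 \right)}\right) \left(-13\right) = \left(- 9 \left(-5\right)^{\frac{3}{2}} - -5\right) \left(-13\right) = \left(- 9 \left(- 5 i \sqrt{5}\right) + \left(-2 + 7\right)\right) \left(-13\right) = \left(45 i \sqrt{5} + 5\right) \left(-13\right) = \left(5 + 45 i \sqrt{5}\right) \left(-13\right) = -65 - 585 i \sqrt{5}$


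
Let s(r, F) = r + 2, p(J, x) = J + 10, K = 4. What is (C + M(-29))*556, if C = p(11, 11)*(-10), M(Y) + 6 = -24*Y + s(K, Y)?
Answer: 270216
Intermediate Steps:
p(J, x) = 10 + J
s(r, F) = 2 + r
M(Y) = -24*Y (M(Y) = -6 + (-24*Y + (2 + 4)) = -6 + (-24*Y + 6) = -6 + (6 - 24*Y) = -24*Y)
C = -210 (C = (10 + 11)*(-10) = 21*(-10) = -210)
(C + M(-29))*556 = (-210 - 24*(-29))*556 = (-210 + 696)*556 = 486*556 = 270216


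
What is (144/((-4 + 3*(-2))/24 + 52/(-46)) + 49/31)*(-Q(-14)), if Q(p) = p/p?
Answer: 1211141/13237 ≈ 91.497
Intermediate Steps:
Q(p) = 1
(144/((-4 + 3*(-2))/24 + 52/(-46)) + 49/31)*(-Q(-14)) = (144/((-4 + 3*(-2))/24 + 52/(-46)) + 49/31)*(-1*1) = (144/((-4 - 6)*(1/24) + 52*(-1/46)) + 49*(1/31))*(-1) = (144/(-10*1/24 - 26/23) + 49/31)*(-1) = (144/(-5/12 - 26/23) + 49/31)*(-1) = (144/(-427/276) + 49/31)*(-1) = (144*(-276/427) + 49/31)*(-1) = (-39744/427 + 49/31)*(-1) = -1211141/13237*(-1) = 1211141/13237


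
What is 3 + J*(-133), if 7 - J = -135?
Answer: -18883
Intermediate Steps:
J = 142 (J = 7 - 1*(-135) = 7 + 135 = 142)
3 + J*(-133) = 3 + 142*(-133) = 3 - 18886 = -18883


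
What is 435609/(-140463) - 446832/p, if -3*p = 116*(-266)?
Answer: -96614579/2075731 ≈ -46.545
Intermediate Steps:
p = 30856/3 (p = -116*(-266)/3 = -⅓*(-30856) = 30856/3 ≈ 10285.)
435609/(-140463) - 446832/p = 435609/(-140463) - 446832/30856/3 = 435609*(-1/140463) - 446832*3/30856 = -48401/15607 - 5778/133 = -96614579/2075731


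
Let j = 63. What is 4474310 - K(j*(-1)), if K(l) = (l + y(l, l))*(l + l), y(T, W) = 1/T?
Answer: 4466370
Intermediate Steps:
K(l) = 2*l*(l + 1/l) (K(l) = (l + 1/l)*(l + l) = (l + 1/l)*(2*l) = 2*l*(l + 1/l))
4474310 - K(j*(-1)) = 4474310 - (2 + 2*(63*(-1))**2) = 4474310 - (2 + 2*(-63)**2) = 4474310 - (2 + 2*3969) = 4474310 - (2 + 7938) = 4474310 - 1*7940 = 4474310 - 7940 = 4466370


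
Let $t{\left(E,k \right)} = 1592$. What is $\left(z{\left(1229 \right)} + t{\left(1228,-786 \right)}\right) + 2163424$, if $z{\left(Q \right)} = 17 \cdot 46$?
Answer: $2165798$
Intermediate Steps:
$z{\left(Q \right)} = 782$
$\left(z{\left(1229 \right)} + t{\left(1228,-786 \right)}\right) + 2163424 = \left(782 + 1592\right) + 2163424 = 2374 + 2163424 = 2165798$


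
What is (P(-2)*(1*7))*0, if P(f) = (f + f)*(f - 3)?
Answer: 0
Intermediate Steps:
P(f) = 2*f*(-3 + f) (P(f) = (2*f)*(-3 + f) = 2*f*(-3 + f))
(P(-2)*(1*7))*0 = ((2*(-2)*(-3 - 2))*(1*7))*0 = ((2*(-2)*(-5))*7)*0 = (20*7)*0 = 140*0 = 0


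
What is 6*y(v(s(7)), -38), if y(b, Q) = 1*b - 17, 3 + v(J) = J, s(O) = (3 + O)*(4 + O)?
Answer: 540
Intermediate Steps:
v(J) = -3 + J
y(b, Q) = -17 + b (y(b, Q) = b - 17 = -17 + b)
6*y(v(s(7)), -38) = 6*(-17 + (-3 + (12 + 7**2 + 7*7))) = 6*(-17 + (-3 + (12 + 49 + 49))) = 6*(-17 + (-3 + 110)) = 6*(-17 + 107) = 6*90 = 540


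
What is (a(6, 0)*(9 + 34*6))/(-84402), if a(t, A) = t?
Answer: -71/4689 ≈ -0.015142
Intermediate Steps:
(a(6, 0)*(9 + 34*6))/(-84402) = (6*(9 + 34*6))/(-84402) = (6*(9 + 204))*(-1/84402) = (6*213)*(-1/84402) = 1278*(-1/84402) = -71/4689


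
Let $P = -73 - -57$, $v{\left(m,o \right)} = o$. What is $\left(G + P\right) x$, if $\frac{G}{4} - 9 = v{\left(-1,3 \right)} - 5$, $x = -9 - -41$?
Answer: $384$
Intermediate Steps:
$x = 32$ ($x = -9 + 41 = 32$)
$P = -16$ ($P = -73 + 57 = -16$)
$G = 28$ ($G = 36 + 4 \left(3 - 5\right) = 36 + 4 \left(-2\right) = 36 - 8 = 28$)
$\left(G + P\right) x = \left(28 - 16\right) 32 = 12 \cdot 32 = 384$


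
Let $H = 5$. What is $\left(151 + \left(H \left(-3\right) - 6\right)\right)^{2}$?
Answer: $16900$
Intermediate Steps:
$\left(151 + \left(H \left(-3\right) - 6\right)\right)^{2} = \left(151 + \left(5 \left(-3\right) - 6\right)\right)^{2} = \left(151 - 21\right)^{2} = 130^{2} = 16900$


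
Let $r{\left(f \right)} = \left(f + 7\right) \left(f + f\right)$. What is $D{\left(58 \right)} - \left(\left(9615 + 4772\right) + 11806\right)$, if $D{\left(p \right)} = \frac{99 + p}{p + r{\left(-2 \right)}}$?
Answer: $- \frac{995177}{38} \approx -26189.0$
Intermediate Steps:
$r{\left(f \right)} = 2 f \left(7 + f\right)$ ($r{\left(f \right)} = \left(7 + f\right) 2 f = 2 f \left(7 + f\right)$)
$D{\left(p \right)} = \frac{99 + p}{-20 + p}$ ($D{\left(p \right)} = \frac{99 + p}{p + 2 \left(-2\right) \left(7 - 2\right)} = \frac{99 + p}{p + 2 \left(-2\right) 5} = \frac{99 + p}{p - 20} = \frac{99 + p}{-20 + p}$)
$D{\left(58 \right)} - \left(\left(9615 + 4772\right) + 11806\right) = \frac{99 + 58}{-20 + 58} - \left(\left(9615 + 4772\right) + 11806\right) = \frac{1}{38} \cdot 157 - \left(14387 + 11806\right) = \frac{1}{38} \cdot 157 - 26193 = \frac{157}{38} - 26193 = - \frac{995177}{38}$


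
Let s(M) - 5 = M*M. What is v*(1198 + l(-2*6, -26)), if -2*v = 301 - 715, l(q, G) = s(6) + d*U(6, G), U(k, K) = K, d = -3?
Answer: 272619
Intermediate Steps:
s(M) = 5 + M**2 (s(M) = 5 + M*M = 5 + M**2)
l(q, G) = 41 - 3*G (l(q, G) = (5 + 6**2) - 3*G = (5 + 36) - 3*G = 41 - 3*G)
v = 207 (v = -(301 - 715)/2 = -1/2*(-414) = 207)
v*(1198 + l(-2*6, -26)) = 207*(1198 + (41 - 3*(-26))) = 207*(1198 + (41 + 78)) = 207*(1198 + 119) = 207*1317 = 272619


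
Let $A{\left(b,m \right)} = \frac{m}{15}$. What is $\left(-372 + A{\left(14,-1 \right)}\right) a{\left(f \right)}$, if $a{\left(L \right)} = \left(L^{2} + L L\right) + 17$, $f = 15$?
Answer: $- \frac{2606327}{15} \approx -1.7376 \cdot 10^{5}$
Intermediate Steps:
$a{\left(L \right)} = 17 + 2 L^{2}$ ($a{\left(L \right)} = \left(L^{2} + L^{2}\right) + 17 = 2 L^{2} + 17 = 17 + 2 L^{2}$)
$A{\left(b,m \right)} = \frac{m}{15}$ ($A{\left(b,m \right)} = m \frac{1}{15} = \frac{m}{15}$)
$\left(-372 + A{\left(14,-1 \right)}\right) a{\left(f \right)} = \left(-372 + \frac{1}{15} \left(-1\right)\right) \left(17 + 2 \cdot 15^{2}\right) = \left(-372 - \frac{1}{15}\right) \left(17 + 2 \cdot 225\right) = - \frac{5581 \left(17 + 450\right)}{15} = \left(- \frac{5581}{15}\right) 467 = - \frac{2606327}{15}$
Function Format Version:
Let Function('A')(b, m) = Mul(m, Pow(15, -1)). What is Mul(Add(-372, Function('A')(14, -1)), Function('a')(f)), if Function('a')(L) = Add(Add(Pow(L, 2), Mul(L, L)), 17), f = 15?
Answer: Rational(-2606327, 15) ≈ -1.7376e+5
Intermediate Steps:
Function('a')(L) = Add(17, Mul(2, Pow(L, 2))) (Function('a')(L) = Add(Add(Pow(L, 2), Pow(L, 2)), 17) = Add(Mul(2, Pow(L, 2)), 17) = Add(17, Mul(2, Pow(L, 2))))
Function('A')(b, m) = Mul(Rational(1, 15), m) (Function('A')(b, m) = Mul(m, Rational(1, 15)) = Mul(Rational(1, 15), m))
Mul(Add(-372, Function('A')(14, -1)), Function('a')(f)) = Mul(Add(-372, Mul(Rational(1, 15), -1)), Add(17, Mul(2, Pow(15, 2)))) = Mul(Add(-372, Rational(-1, 15)), Add(17, Mul(2, 225))) = Mul(Rational(-5581, 15), Add(17, 450)) = Mul(Rational(-5581, 15), 467) = Rational(-2606327, 15)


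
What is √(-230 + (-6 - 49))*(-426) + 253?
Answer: 253 - 426*I*√285 ≈ 253.0 - 7191.7*I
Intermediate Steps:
√(-230 + (-6 - 49))*(-426) + 253 = √(-230 - 55)*(-426) + 253 = √(-285)*(-426) + 253 = (I*√285)*(-426) + 253 = -426*I*√285 + 253 = 253 - 426*I*√285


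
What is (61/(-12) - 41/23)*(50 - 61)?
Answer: 20845/276 ≈ 75.525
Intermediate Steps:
(61/(-12) - 41/23)*(50 - 61) = (61*(-1/12) - 41*1/23)*(-11) = (-61/12 - 41/23)*(-11) = -1895/276*(-11) = 20845/276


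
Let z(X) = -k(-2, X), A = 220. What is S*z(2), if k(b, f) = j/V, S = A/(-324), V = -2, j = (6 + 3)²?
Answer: -55/2 ≈ -27.500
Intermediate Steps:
j = 81 (j = 9² = 81)
S = -55/81 (S = 220/(-324) = 220*(-1/324) = -55/81 ≈ -0.67901)
k(b, f) = -81/2 (k(b, f) = 81/(-2) = 81*(-½) = -81/2)
z(X) = 81/2 (z(X) = -1*(-81/2) = 81/2)
S*z(2) = -55/81*81/2 = -55/2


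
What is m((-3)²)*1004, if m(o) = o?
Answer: 9036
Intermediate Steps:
m((-3)²)*1004 = (-3)²*1004 = 9*1004 = 9036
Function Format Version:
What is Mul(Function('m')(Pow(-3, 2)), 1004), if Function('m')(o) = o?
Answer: 9036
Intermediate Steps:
Mul(Function('m')(Pow(-3, 2)), 1004) = Mul(Pow(-3, 2), 1004) = Mul(9, 1004) = 9036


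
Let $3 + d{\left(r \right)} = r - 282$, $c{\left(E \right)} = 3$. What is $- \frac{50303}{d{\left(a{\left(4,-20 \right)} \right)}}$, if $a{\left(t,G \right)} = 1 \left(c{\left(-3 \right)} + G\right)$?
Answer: $\frac{50303}{302} \approx 166.57$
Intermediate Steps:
$a{\left(t,G \right)} = 3 + G$ ($a{\left(t,G \right)} = 1 \left(3 + G\right) = 3 + G$)
$d{\left(r \right)} = -285 + r$ ($d{\left(r \right)} = -3 + \left(r - 282\right) = -3 + \left(-282 + r\right) = -285 + r$)
$- \frac{50303}{d{\left(a{\left(4,-20 \right)} \right)}} = - \frac{50303}{-285 + \left(3 - 20\right)} = - \frac{50303}{-285 - 17} = - \frac{50303}{-302} = \left(-50303\right) \left(- \frac{1}{302}\right) = \frac{50303}{302}$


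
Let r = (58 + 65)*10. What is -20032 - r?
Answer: -21262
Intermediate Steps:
r = 1230 (r = 123*10 = 1230)
-20032 - r = -20032 - 1*1230 = -20032 - 1230 = -21262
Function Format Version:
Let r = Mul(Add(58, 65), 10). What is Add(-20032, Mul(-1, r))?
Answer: -21262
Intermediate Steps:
r = 1230 (r = Mul(123, 10) = 1230)
Add(-20032, Mul(-1, r)) = Add(-20032, Mul(-1, 1230)) = Add(-20032, -1230) = -21262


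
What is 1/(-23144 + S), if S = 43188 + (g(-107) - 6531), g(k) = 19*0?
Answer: 1/13513 ≈ 7.4003e-5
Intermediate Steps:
g(k) = 0
S = 36657 (S = 43188 + (0 - 6531) = 43188 - 6531 = 36657)
1/(-23144 + S) = 1/(-23144 + 36657) = 1/13513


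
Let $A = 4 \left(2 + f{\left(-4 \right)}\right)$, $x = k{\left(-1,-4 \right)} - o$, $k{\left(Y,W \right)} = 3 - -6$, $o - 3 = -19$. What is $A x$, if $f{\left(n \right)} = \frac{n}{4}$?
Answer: $100$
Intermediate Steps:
$o = -16$ ($o = 3 - 19 = -16$)
$f{\left(n \right)} = \frac{n}{4}$ ($f{\left(n \right)} = n \frac{1}{4} = \frac{n}{4}$)
$k{\left(Y,W \right)} = 9$ ($k{\left(Y,W \right)} = 3 + 6 = 9$)
$x = 25$ ($x = 9 - -16 = 9 + 16 = 25$)
$A = 4$ ($A = 4 \left(2 + \frac{1}{4} \left(-4\right)\right) = 4 \left(2 - 1\right) = 4 \cdot 1 = 4$)
$A x = 4 \cdot 25 = 100$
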